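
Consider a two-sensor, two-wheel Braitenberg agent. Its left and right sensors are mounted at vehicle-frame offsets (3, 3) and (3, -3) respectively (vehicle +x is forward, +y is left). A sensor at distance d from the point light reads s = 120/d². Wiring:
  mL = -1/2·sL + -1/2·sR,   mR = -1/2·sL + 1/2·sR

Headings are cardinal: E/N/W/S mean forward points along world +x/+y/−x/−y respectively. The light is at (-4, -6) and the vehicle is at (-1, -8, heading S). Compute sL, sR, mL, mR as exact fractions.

120/61 24/5 -1032/305 432/305

left sensor world pos  = (2, -11); dL² = 61
right sensor world pos = (-4, -11); dR² = 25
sL = 120/61 = 120/61
sR = 120/25 = 24/5
mL = -1/2·sL + -1/2·sR = -1032/305
mR = -1/2·sL + 1/2·sR = 432/305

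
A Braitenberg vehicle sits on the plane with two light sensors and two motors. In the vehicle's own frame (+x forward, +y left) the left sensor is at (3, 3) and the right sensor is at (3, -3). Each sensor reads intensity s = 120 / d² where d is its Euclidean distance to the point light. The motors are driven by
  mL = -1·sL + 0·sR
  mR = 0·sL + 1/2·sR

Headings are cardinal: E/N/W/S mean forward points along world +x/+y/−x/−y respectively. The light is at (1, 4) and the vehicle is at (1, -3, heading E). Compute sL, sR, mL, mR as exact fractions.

left sensor world pos  = (4, 0); dL² = 25
right sensor world pos = (4, -6); dR² = 109
sL = 120/25 = 24/5
sR = 120/109 = 120/109
mL = -1·sL + 0·sR = -24/5
mR = 0·sL + 1/2·sR = 60/109

24/5 120/109 -24/5 60/109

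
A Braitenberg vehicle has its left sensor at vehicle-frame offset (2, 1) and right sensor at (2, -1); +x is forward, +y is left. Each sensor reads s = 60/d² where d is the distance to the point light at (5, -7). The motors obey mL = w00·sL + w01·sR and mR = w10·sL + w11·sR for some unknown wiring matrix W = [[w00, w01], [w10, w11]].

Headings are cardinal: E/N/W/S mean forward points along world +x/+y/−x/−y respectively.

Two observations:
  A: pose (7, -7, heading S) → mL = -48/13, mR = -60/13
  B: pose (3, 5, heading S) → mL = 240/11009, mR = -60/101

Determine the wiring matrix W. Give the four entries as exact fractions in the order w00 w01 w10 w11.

obs A: pose=(7,-7,S) → sL=60/13, sR=12, mL=-48/13, mR=-60/13
obs B: pose=(3,5,S) → sL=60/101, sR=60/109, mL=240/11009, mR=-60/101
sensor matrix S = [[60/13, 12], [60/101, 60/109]]; det S = -656640/143117
solve [mL_A; mL_B] = S·[w00; w01] and [mR_A; mR_B] = S·[w10; w11]:
  w00 = 1/2, w01 = -1/2, w10 = -1, w11 = 0

1/2 -1/2 -1 0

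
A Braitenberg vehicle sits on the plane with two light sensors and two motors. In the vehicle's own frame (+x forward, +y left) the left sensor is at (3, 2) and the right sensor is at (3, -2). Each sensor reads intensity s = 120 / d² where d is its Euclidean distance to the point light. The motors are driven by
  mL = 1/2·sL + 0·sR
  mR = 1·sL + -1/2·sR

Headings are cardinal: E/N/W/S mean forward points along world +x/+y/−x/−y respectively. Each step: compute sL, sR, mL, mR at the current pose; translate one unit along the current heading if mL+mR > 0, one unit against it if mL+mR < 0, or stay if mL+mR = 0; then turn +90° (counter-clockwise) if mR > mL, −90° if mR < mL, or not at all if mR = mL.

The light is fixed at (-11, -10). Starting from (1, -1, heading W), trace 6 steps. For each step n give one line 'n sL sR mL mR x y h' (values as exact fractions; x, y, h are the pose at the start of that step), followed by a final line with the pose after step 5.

n=0: pose=(1,-1,W); sL=12/13, sR=60/101; mL=6/13, mR=822/1313; mL+mR=1428/1313 → advance +1; mR−mL=216/1313 → turn +1·90°
n=1: pose=(0,-1,S); sL=24/41, sR=40/39; mL=12/41, mR=116/1599; mL+mR=584/1599 → advance +1; mR−mL=-352/1599 → turn -1·90°
n=2: pose=(0,-2,W); sL=6/5, sR=30/41; mL=3/5, mR=171/205; mL+mR=294/205 → advance +1; mR−mL=48/205 → turn +1·90°
n=3: pose=(-1,-2,S); sL=120/169, sR=120/89; mL=60/169, mR=540/15041; mL+mR=5880/15041 → advance +1; mR−mL=-4800/15041 → turn -1·90°
n=4: pose=(-1,-3,W); sL=60/37, sR=12/13; mL=30/37, mR=558/481; mL+mR=948/481 → advance +1; mR−mL=168/481 → turn +1·90°
n=5: pose=(-2,-3,S); sL=120/137, sR=24/13; mL=60/137, mR=-84/1781; mL+mR=696/1781 → advance +1; mR−mL=-864/1781 → turn -1·90°

0 12/13 60/101 6/13 822/1313 1 -1 W
1 24/41 40/39 12/41 116/1599 0 -1 S
2 6/5 30/41 3/5 171/205 0 -2 W
3 120/169 120/89 60/169 540/15041 -1 -2 S
4 60/37 12/13 30/37 558/481 -1 -3 W
5 120/137 24/13 60/137 -84/1781 -2 -3 S
final -2 -4 W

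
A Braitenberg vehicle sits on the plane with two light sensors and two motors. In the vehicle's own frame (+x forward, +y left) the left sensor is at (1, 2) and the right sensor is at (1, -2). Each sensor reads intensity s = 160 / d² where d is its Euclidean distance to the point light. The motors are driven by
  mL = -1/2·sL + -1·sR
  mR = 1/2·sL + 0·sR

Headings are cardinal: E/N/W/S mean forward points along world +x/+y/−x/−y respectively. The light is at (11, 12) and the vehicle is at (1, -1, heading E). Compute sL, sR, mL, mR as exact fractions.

left sensor world pos  = (2, 1); dL² = 202
right sensor world pos = (2, -3); dR² = 306
sL = 160/202 = 80/101
sR = 160/306 = 80/153
mL = -1/2·sL + -1·sR = -14200/15453
mR = 1/2·sL + 0·sR = 40/101

80/101 80/153 -14200/15453 40/101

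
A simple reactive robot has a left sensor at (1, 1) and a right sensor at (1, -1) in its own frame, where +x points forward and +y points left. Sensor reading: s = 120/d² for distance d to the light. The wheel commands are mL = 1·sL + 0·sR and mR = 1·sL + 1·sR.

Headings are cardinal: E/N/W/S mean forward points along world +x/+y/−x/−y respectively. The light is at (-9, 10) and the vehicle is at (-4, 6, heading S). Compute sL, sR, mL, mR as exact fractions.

120/61 120/41 120/61 12240/2501

left sensor world pos  = (-3, 5); dL² = 61
right sensor world pos = (-5, 5); dR² = 41
sL = 120/61 = 120/61
sR = 120/41 = 120/41
mL = 1·sL + 0·sR = 120/61
mR = 1·sL + 1·sR = 12240/2501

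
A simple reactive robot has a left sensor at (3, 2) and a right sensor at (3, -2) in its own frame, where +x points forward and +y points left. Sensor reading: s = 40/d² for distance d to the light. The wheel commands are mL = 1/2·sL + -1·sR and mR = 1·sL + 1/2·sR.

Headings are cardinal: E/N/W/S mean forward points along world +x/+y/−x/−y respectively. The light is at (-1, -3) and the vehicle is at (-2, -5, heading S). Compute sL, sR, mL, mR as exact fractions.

left sensor world pos  = (0, -8); dL² = 26
right sensor world pos = (-4, -8); dR² = 34
sL = 40/26 = 20/13
sR = 40/34 = 20/17
mL = 1/2·sL + -1·sR = -90/221
mR = 1·sL + 1/2·sR = 470/221

20/13 20/17 -90/221 470/221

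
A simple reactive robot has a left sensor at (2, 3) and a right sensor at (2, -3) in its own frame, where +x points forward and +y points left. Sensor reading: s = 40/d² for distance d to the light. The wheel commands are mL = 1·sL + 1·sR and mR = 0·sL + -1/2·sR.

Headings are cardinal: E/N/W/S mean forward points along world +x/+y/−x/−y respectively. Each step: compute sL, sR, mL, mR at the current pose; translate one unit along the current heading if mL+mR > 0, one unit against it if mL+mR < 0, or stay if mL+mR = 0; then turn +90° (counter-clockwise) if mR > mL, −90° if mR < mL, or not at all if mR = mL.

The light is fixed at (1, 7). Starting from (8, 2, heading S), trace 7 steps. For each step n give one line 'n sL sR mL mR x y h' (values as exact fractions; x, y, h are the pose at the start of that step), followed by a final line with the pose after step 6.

0 40/149 8/13 1712/1937 -4/13 8 2 S
1 20/53 20/17 1400/901 -10/17 8 1 W
2 8/5 40/97 976/485 -20/97 7 1 N
3 10/17 5/16 245/272 -5/32 7 2 E
4 40/149 8/13 1712/1937 -4/13 8 2 S
5 20/53 20/17 1400/901 -10/17 8 1 W
6 8/5 40/97 976/485 -20/97 7 1 N
final 7 2 E

n=0: pose=(8,2,S); sL=40/149, sR=8/13; mL=1712/1937, mR=-4/13; mL+mR=1116/1937 → advance +1; mR−mL=-2308/1937 → turn -1·90°
n=1: pose=(8,1,W); sL=20/53, sR=20/17; mL=1400/901, mR=-10/17; mL+mR=870/901 → advance +1; mR−mL=-1930/901 → turn -1·90°
n=2: pose=(7,1,N); sL=8/5, sR=40/97; mL=976/485, mR=-20/97; mL+mR=876/485 → advance +1; mR−mL=-1076/485 → turn -1·90°
n=3: pose=(7,2,E); sL=10/17, sR=5/16; mL=245/272, mR=-5/32; mL+mR=405/544 → advance +1; mR−mL=-575/544 → turn -1·90°
n=4: pose=(8,2,S); sL=40/149, sR=8/13; mL=1712/1937, mR=-4/13; mL+mR=1116/1937 → advance +1; mR−mL=-2308/1937 → turn -1·90°
n=5: pose=(8,1,W); sL=20/53, sR=20/17; mL=1400/901, mR=-10/17; mL+mR=870/901 → advance +1; mR−mL=-1930/901 → turn -1·90°
n=6: pose=(7,1,N); sL=8/5, sR=40/97; mL=976/485, mR=-20/97; mL+mR=876/485 → advance +1; mR−mL=-1076/485 → turn -1·90°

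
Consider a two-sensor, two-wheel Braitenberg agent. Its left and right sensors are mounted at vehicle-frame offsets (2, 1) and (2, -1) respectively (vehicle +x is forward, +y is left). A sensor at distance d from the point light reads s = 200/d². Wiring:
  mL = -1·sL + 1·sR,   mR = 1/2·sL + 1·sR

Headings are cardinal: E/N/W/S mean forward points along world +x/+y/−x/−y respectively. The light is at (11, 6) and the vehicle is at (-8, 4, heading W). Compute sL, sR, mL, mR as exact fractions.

4/9 100/221 16/1989 1342/1989

left sensor world pos  = (-10, 3); dL² = 450
right sensor world pos = (-10, 5); dR² = 442
sL = 200/450 = 4/9
sR = 200/442 = 100/221
mL = -1·sL + 1·sR = 16/1989
mR = 1/2·sL + 1·sR = 1342/1989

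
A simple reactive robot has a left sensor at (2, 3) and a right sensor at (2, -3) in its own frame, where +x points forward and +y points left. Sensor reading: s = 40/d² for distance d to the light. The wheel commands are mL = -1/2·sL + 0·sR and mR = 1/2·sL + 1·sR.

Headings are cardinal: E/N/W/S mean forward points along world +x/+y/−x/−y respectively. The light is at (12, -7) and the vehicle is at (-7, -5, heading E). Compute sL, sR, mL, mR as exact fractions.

left sensor world pos  = (-5, -2); dL² = 314
right sensor world pos = (-5, -8); dR² = 290
sL = 40/314 = 20/157
sR = 40/290 = 4/29
mL = -1/2·sL + 0·sR = -10/157
mR = 1/2·sL + 1·sR = 918/4553

20/157 4/29 -10/157 918/4553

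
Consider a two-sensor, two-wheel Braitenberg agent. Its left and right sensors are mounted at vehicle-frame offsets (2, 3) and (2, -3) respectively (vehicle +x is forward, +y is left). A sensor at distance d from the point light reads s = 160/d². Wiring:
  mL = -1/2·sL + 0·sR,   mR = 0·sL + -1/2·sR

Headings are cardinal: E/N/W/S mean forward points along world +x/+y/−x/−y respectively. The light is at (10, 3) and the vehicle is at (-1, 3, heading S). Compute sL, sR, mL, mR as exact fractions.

40/17 4/5 -20/17 -2/5

left sensor world pos  = (2, 1); dL² = 68
right sensor world pos = (-4, 1); dR² = 200
sL = 160/68 = 40/17
sR = 160/200 = 4/5
mL = -1/2·sL + 0·sR = -20/17
mR = 0·sL + -1/2·sR = -2/5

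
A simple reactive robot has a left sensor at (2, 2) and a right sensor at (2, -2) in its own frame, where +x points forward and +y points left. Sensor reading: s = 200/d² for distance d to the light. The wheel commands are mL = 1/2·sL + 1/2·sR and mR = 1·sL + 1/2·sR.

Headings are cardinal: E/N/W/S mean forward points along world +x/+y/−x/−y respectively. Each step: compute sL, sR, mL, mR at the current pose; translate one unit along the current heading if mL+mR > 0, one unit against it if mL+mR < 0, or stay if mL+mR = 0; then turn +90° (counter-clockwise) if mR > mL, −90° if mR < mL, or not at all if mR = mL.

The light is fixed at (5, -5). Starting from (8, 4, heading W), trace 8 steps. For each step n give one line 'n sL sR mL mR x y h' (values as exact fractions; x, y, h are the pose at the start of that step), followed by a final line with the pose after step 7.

0 4 100/61 172/61 294/61 8 4 W
1 40/13 200/49 2280/637 3260/637 7 4 S
2 50/29 50/13 1050/377 1375/377 7 3 E
3 200/101 8/5 904/505 1404/505 8 3 N
4 4 100/61 172/61 294/61 8 4 W
5 40/13 200/49 2280/637 3260/637 7 4 S
6 50/29 50/13 1050/377 1375/377 7 3 E
7 200/101 8/5 904/505 1404/505 8 3 N
final 8 4 W

n=0: pose=(8,4,W); sL=4, sR=100/61; mL=172/61, mR=294/61; mL+mR=466/61 → advance +1; mR−mL=2 → turn +1·90°
n=1: pose=(7,4,S); sL=40/13, sR=200/49; mL=2280/637, mR=3260/637; mL+mR=5540/637 → advance +1; mR−mL=20/13 → turn +1·90°
n=2: pose=(7,3,E); sL=50/29, sR=50/13; mL=1050/377, mR=1375/377; mL+mR=2425/377 → advance +1; mR−mL=25/29 → turn +1·90°
n=3: pose=(8,3,N); sL=200/101, sR=8/5; mL=904/505, mR=1404/505; mL+mR=2308/505 → advance +1; mR−mL=100/101 → turn +1·90°
n=4: pose=(8,4,W); sL=4, sR=100/61; mL=172/61, mR=294/61; mL+mR=466/61 → advance +1; mR−mL=2 → turn +1·90°
n=5: pose=(7,4,S); sL=40/13, sR=200/49; mL=2280/637, mR=3260/637; mL+mR=5540/637 → advance +1; mR−mL=20/13 → turn +1·90°
n=6: pose=(7,3,E); sL=50/29, sR=50/13; mL=1050/377, mR=1375/377; mL+mR=2425/377 → advance +1; mR−mL=25/29 → turn +1·90°
n=7: pose=(8,3,N); sL=200/101, sR=8/5; mL=904/505, mR=1404/505; mL+mR=2308/505 → advance +1; mR−mL=100/101 → turn +1·90°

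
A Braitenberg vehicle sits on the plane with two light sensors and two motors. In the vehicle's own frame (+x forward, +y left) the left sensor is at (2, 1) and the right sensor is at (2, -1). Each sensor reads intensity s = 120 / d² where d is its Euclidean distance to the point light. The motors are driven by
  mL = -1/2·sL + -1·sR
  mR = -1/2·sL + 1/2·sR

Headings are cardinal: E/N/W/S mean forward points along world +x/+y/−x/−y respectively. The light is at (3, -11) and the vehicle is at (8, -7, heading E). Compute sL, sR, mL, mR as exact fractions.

60/37 60/29 -3090/1073 240/1073

left sensor world pos  = (10, -6); dL² = 74
right sensor world pos = (10, -8); dR² = 58
sL = 120/74 = 60/37
sR = 120/58 = 60/29
mL = -1/2·sL + -1·sR = -3090/1073
mR = -1/2·sL + 1/2·sR = 240/1073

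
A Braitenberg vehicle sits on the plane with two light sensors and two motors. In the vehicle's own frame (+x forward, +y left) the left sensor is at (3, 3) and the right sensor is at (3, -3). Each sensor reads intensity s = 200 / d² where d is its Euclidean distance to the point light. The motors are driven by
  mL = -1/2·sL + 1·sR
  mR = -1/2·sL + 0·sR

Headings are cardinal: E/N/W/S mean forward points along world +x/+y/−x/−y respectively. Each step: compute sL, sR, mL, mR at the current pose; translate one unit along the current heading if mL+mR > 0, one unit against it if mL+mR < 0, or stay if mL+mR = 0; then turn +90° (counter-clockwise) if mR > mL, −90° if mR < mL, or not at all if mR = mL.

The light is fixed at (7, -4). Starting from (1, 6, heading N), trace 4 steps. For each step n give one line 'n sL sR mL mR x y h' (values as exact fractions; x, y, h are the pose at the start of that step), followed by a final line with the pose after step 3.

n=0: pose=(1,6,N); sL=4/5, sR=100/89; mL=322/445, mR=-2/5; mL+mR=144/445 → advance +1; mR−mL=-100/89 → turn -1·90°
n=1: pose=(1,7,E); sL=40/41, sR=200/73; mL=6740/2993, mR=-20/41; mL+mR=5280/2993 → advance +1; mR−mL=-200/73 → turn -1·90°
n=2: pose=(2,7,S); sL=50/17, sR=25/16; mL=25/272, mR=-25/17; mL+mR=-375/272 → advance -1; mR−mL=-25/16 → turn -1·90°
n=3: pose=(2,8,W); sL=40/29, sR=200/289; mL=20/8381, mR=-20/29; mL+mR=-5760/8381 → advance -1; mR−mL=-200/289 → turn -1·90°

0 4/5 100/89 322/445 -2/5 1 6 N
1 40/41 200/73 6740/2993 -20/41 1 7 E
2 50/17 25/16 25/272 -25/17 2 7 S
3 40/29 200/289 20/8381 -20/29 2 8 W
final 3 8 N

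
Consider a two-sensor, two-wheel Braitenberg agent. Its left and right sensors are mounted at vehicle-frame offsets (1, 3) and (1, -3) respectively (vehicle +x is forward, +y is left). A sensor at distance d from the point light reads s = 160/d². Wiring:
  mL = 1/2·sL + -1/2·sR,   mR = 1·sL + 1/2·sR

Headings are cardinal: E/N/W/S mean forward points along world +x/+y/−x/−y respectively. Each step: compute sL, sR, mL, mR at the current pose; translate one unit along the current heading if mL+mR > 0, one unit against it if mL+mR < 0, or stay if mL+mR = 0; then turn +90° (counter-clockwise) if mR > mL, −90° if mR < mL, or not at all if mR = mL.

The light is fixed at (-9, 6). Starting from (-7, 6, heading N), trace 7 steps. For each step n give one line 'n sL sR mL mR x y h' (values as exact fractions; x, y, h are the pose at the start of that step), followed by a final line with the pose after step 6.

n=0: pose=(-7,6,N); sL=80, sR=80/13; mL=480/13, mR=1080/13; mL+mR=120 → advance +1; mR−mL=600/13 → turn +1·90°
n=1: pose=(-7,7,W); sL=32, sR=160/17; mL=192/17, mR=624/17; mL+mR=48 → advance +1; mR−mL=432/17 → turn +1·90°
n=2: pose=(-8,7,S); sL=10, sR=40; mL=-15, mR=30; mL+mR=15 → advance +1; mR−mL=45 → turn +1·90°
n=3: pose=(-8,6,E); sL=160/13, sR=160/13; mL=0, mR=240/13; mL+mR=240/13 → advance +1; mR−mL=240/13 → turn +1·90°
n=4: pose=(-7,6,N); sL=80, sR=80/13; mL=480/13, mR=1080/13; mL+mR=120 → advance +1; mR−mL=600/13 → turn +1·90°
n=5: pose=(-7,7,W); sL=32, sR=160/17; mL=192/17, mR=624/17; mL+mR=48 → advance +1; mR−mL=432/17 → turn +1·90°
n=6: pose=(-8,7,S); sL=10, sR=40; mL=-15, mR=30; mL+mR=15 → advance +1; mR−mL=45 → turn +1·90°

0 80 80/13 480/13 1080/13 -7 6 N
1 32 160/17 192/17 624/17 -7 7 W
2 10 40 -15 30 -8 7 S
3 160/13 160/13 0 240/13 -8 6 E
4 80 80/13 480/13 1080/13 -7 6 N
5 32 160/17 192/17 624/17 -7 7 W
6 10 40 -15 30 -8 7 S
final -8 6 E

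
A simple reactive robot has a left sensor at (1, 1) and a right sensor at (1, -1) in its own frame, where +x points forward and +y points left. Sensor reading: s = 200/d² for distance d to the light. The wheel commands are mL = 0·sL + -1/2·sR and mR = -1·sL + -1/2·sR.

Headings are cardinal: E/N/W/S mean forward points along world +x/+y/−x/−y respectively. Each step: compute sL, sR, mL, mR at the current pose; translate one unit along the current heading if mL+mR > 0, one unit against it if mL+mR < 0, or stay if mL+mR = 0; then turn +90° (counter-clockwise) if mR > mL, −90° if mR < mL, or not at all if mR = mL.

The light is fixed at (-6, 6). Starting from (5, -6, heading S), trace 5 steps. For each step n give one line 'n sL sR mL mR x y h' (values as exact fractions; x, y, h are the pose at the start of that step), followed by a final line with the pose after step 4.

0 200/313 200/269 -100/269 -85100/84197 5 -6 S
1 50/61 1 -1/2 -161/122 5 -5 W
2 200/221 200/269 -100/269 -75900/59449 6 -5 N
3 20/29 100/169 -50/169 -4830/4901 6 -6 E
4 200/313 200/269 -100/269 -85100/84197 5 -6 S
final 5 -5 W

n=0: pose=(5,-6,S); sL=200/313, sR=200/269; mL=-100/269, mR=-85100/84197; mL+mR=-116400/84197 → advance -1; mR−mL=-200/313 → turn -1·90°
n=1: pose=(5,-5,W); sL=50/61, sR=1; mL=-1/2, mR=-161/122; mL+mR=-111/61 → advance -1; mR−mL=-50/61 → turn -1·90°
n=2: pose=(6,-5,N); sL=200/221, sR=200/269; mL=-100/269, mR=-75900/59449; mL+mR=-98000/59449 → advance -1; mR−mL=-200/221 → turn -1·90°
n=3: pose=(6,-6,E); sL=20/29, sR=100/169; mL=-50/169, mR=-4830/4901; mL+mR=-6280/4901 → advance -1; mR−mL=-20/29 → turn -1·90°
n=4: pose=(5,-6,S); sL=200/313, sR=200/269; mL=-100/269, mR=-85100/84197; mL+mR=-116400/84197 → advance -1; mR−mL=-200/313 → turn -1·90°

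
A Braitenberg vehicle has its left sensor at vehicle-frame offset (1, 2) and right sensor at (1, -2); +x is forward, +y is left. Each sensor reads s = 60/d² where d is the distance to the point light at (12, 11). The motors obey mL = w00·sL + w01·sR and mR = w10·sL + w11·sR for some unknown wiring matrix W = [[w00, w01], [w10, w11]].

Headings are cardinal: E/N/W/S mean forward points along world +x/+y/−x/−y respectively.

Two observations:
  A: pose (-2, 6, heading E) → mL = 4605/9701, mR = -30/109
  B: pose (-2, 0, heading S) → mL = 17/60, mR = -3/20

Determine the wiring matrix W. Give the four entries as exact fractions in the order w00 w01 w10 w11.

obs A: pose=(-2,6,E) → sL=30/89, sR=30/109, mL=4605/9701, mR=-30/109
obs B: pose=(-2,0,S) → sL=5/24, sR=3/20, mL=17/60, mR=-3/20
sensor matrix S = [[30/89, 30/109], [5/24, 3/20]]; det S = -263/38804
solve [mL_A; mL_B] = S·[w00; w01] and [mR_A; mR_B] = S·[w10; w11]:
  w00 = 1, w01 = 1/2, w10 = 0, w11 = -1

1 1/2 0 -1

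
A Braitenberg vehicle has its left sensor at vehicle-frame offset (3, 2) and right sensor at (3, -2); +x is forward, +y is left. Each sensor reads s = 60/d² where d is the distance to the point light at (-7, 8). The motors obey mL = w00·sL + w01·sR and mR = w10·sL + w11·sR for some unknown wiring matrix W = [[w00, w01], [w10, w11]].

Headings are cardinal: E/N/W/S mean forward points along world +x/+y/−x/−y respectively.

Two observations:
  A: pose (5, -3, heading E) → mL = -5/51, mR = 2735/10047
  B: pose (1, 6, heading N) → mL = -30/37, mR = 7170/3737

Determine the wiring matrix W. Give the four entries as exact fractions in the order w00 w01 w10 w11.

-1/2 0 1 1/2

obs A: pose=(5,-3,E) → sL=10/51, sR=30/197, mL=-5/51, mR=2735/10047
obs B: pose=(1,6,N) → sL=60/37, sR=60/101, mL=-30/37, mR=7170/3737
sensor matrix S = [[10/51, 30/197], [60/37, 60/101]]; det S = -1632800/12515213
solve [mL_A; mL_B] = S·[w00; w01] and [mR_A; mR_B] = S·[w10; w11]:
  w00 = -1/2, w01 = 0, w10 = 1, w11 = 1/2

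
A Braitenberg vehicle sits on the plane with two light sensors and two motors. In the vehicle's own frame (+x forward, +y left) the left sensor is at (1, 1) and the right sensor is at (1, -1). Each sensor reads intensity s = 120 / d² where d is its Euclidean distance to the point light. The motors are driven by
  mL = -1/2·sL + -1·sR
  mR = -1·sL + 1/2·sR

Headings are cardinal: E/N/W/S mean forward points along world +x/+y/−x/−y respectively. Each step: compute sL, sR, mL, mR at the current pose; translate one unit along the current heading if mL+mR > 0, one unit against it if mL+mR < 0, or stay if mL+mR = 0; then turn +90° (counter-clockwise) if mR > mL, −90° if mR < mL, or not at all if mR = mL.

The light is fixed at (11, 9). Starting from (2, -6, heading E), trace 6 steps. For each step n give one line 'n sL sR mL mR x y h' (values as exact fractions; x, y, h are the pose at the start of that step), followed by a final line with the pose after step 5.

n=0: pose=(2,-6,E); sL=6/13, sR=3/8; mL=-63/104, mR=-57/208; mL+mR=-183/208 → advance -1; mR−mL=69/208 → turn +1·90°
n=1: pose=(1,-6,N); sL=120/317, sR=120/277; mL=-54660/87809, mR=-14220/87809; mL+mR=-68880/87809 → advance -1; mR−mL=40440/87809 → turn +1·90°
n=2: pose=(1,-7,W); sL=12/41, sR=60/173; mL=-3498/7093, mR=-846/7093; mL+mR=-4344/7093 → advance -1; mR−mL=2652/7093 → turn +1·90°
n=3: pose=(2,-7,S); sL=120/353, sR=120/389; mL=-65700/137317, mR=-25500/137317; mL+mR=-91200/137317 → advance -1; mR−mL=40200/137317 → turn +1·90°
n=4: pose=(2,-6,E); sL=6/13, sR=3/8; mL=-63/104, mR=-57/208; mL+mR=-183/208 → advance -1; mR−mL=69/208 → turn +1·90°
n=5: pose=(1,-6,N); sL=120/317, sR=120/277; mL=-54660/87809, mR=-14220/87809; mL+mR=-68880/87809 → advance -1; mR−mL=40440/87809 → turn +1·90°

0 6/13 3/8 -63/104 -57/208 2 -6 E
1 120/317 120/277 -54660/87809 -14220/87809 1 -6 N
2 12/41 60/173 -3498/7093 -846/7093 1 -7 W
3 120/353 120/389 -65700/137317 -25500/137317 2 -7 S
4 6/13 3/8 -63/104 -57/208 2 -6 E
5 120/317 120/277 -54660/87809 -14220/87809 1 -6 N
final 1 -7 W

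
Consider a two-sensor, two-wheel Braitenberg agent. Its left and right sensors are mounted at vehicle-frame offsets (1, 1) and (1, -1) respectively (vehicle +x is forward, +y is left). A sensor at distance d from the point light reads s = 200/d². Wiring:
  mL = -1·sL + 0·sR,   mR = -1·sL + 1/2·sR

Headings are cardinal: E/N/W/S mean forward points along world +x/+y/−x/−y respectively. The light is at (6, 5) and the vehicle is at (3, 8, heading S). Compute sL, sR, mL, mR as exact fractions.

left sensor world pos  = (4, 7); dL² = 8
right sensor world pos = (2, 7); dR² = 20
sL = 200/8 = 25
sR = 200/20 = 10
mL = -1·sL + 0·sR = -25
mR = -1·sL + 1/2·sR = -20

25 10 -25 -20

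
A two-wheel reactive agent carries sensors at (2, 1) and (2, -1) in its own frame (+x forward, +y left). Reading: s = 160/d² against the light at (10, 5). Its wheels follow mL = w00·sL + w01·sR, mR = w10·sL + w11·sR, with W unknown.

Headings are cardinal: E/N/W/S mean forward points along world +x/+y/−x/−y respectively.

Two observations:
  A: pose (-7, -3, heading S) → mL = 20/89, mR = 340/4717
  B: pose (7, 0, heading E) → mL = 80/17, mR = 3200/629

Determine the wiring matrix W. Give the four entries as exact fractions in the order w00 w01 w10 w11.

obs A: pose=(-7,-3,S) → sL=40/89, sR=20/53, mL=20/89, mR=340/4717
obs B: pose=(7,0,E) → sL=160/17, sR=160/37, mL=80/17, mR=3200/629
sensor matrix S = [[40/89, 20/53], [160/17, 160/37]]; det S = -4771200/2966993
solve [mL_A; mL_B] = S·[w00; w01] and [mR_A; mR_B] = S·[w10; w11]:
  w00 = 1/2, w01 = 0, w10 = 1, w11 = -1

1/2 0 1 -1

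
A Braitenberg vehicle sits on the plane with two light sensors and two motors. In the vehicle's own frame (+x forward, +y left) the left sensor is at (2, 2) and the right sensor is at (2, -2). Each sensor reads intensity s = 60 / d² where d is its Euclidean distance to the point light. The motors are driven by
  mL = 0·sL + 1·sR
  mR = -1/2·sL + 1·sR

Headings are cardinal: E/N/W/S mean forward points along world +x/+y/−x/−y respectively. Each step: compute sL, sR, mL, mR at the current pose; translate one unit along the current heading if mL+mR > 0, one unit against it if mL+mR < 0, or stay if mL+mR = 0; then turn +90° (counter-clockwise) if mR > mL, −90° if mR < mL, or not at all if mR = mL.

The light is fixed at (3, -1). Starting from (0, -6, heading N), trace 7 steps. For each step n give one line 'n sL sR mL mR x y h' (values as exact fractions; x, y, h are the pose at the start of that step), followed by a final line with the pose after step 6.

n=0: pose=(0,-6,N); sL=30/17, sR=6; mL=6, mR=87/17; mL+mR=189/17 → advance +1; mR−mL=-15/17 → turn -1·90°
n=1: pose=(0,-5,E); sL=12, sR=60/37; mL=60/37, mR=-162/37; mL+mR=-102/37 → advance -1; mR−mL=-6 → turn -1·90°
n=2: pose=(-1,-5,S); sL=3/2, sR=5/6; mL=5/6, mR=1/12; mL+mR=11/12 → advance +1; mR−mL=-3/4 → turn -1·90°
n=3: pose=(-1,-6,W); sL=12/17, sR=4/3; mL=4/3, mR=50/51; mL+mR=118/51 → advance +1; mR−mL=-6/17 → turn -1·90°
n=4: pose=(-2,-6,N); sL=30/29, sR=10/3; mL=10/3, mR=245/87; mL+mR=535/87 → advance +1; mR−mL=-15/29 → turn -1·90°
n=5: pose=(-2,-5,E); sL=60/13, sR=4/3; mL=4/3, mR=-38/39; mL+mR=14/39 → advance +1; mR−mL=-30/13 → turn -1·90°
n=6: pose=(-1,-5,S); sL=3/2, sR=5/6; mL=5/6, mR=1/12; mL+mR=11/12 → advance +1; mR−mL=-3/4 → turn -1·90°

0 30/17 6 6 87/17 0 -6 N
1 12 60/37 60/37 -162/37 0 -5 E
2 3/2 5/6 5/6 1/12 -1 -5 S
3 12/17 4/3 4/3 50/51 -1 -6 W
4 30/29 10/3 10/3 245/87 -2 -6 N
5 60/13 4/3 4/3 -38/39 -2 -5 E
6 3/2 5/6 5/6 1/12 -1 -5 S
final -1 -6 W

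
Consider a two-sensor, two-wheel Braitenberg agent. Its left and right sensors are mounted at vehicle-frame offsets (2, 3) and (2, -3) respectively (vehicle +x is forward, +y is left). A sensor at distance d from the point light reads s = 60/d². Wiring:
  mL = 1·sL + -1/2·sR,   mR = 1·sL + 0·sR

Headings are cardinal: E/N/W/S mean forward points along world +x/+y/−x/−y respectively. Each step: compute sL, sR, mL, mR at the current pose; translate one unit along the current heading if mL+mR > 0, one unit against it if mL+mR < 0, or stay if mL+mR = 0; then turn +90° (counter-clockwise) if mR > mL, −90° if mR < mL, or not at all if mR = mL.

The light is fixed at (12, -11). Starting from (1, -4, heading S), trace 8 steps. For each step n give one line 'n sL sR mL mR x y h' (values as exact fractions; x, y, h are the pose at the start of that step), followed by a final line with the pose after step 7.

n=0: pose=(1,-4,S); sL=60/89, sR=60/221; mL=10590/19669, mR=60/89; mL+mR=23850/19669 → advance +1; mR−mL=30/221 → turn +1·90°
n=1: pose=(1,-5,E); sL=10/27, sR=2/3; mL=1/27, mR=10/27; mL+mR=11/27 → advance +1; mR−mL=1/3 → turn +1·90°
n=2: pose=(2,-5,N); sL=60/233, sR=60/113; mL=-210/26329, mR=60/233; mL+mR=6570/26329 → advance +1; mR−mL=30/113 → turn +1·90°
n=3: pose=(2,-4,W); sL=3/8, sR=15/61; mL=123/488, mR=3/8; mL+mR=153/244 → advance +1; mR−mL=15/122 → turn +1·90°
n=4: pose=(1,-4,S); sL=60/89, sR=60/221; mL=10590/19669, mR=60/89; mL+mR=23850/19669 → advance +1; mR−mL=30/221 → turn +1·90°
n=5: pose=(1,-5,E); sL=10/27, sR=2/3; mL=1/27, mR=10/27; mL+mR=11/27 → advance +1; mR−mL=1/3 → turn +1·90°
n=6: pose=(2,-5,N); sL=60/233, sR=60/113; mL=-210/26329, mR=60/233; mL+mR=6570/26329 → advance +1; mR−mL=30/113 → turn +1·90°
n=7: pose=(2,-4,W); sL=3/8, sR=15/61; mL=123/488, mR=3/8; mL+mR=153/244 → advance +1; mR−mL=15/122 → turn +1·90°

0 60/89 60/221 10590/19669 60/89 1 -4 S
1 10/27 2/3 1/27 10/27 1 -5 E
2 60/233 60/113 -210/26329 60/233 2 -5 N
3 3/8 15/61 123/488 3/8 2 -4 W
4 60/89 60/221 10590/19669 60/89 1 -4 S
5 10/27 2/3 1/27 10/27 1 -5 E
6 60/233 60/113 -210/26329 60/233 2 -5 N
7 3/8 15/61 123/488 3/8 2 -4 W
final 1 -4 S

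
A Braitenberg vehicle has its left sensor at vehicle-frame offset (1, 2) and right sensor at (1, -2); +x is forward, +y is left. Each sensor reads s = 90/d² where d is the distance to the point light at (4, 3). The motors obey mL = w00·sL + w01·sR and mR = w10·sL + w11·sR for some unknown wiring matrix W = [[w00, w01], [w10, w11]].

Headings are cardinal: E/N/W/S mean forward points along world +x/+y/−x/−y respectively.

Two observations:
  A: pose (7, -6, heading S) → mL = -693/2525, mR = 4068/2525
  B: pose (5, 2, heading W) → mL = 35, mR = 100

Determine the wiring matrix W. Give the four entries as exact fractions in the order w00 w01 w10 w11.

-1 1/2 1 1

obs A: pose=(7,-6,S) → sL=18/25, sR=90/101, mL=-693/2525, mR=4068/2525
obs B: pose=(5,2,W) → sL=10, sR=90, mL=35, mR=100
sensor matrix S = [[18/25, 90/101], [10, 90]]; det S = 28224/505
solve [mL_A; mL_B] = S·[w00; w01] and [mR_A; mR_B] = S·[w10; w11]:
  w00 = -1, w01 = 1/2, w10 = 1, w11 = 1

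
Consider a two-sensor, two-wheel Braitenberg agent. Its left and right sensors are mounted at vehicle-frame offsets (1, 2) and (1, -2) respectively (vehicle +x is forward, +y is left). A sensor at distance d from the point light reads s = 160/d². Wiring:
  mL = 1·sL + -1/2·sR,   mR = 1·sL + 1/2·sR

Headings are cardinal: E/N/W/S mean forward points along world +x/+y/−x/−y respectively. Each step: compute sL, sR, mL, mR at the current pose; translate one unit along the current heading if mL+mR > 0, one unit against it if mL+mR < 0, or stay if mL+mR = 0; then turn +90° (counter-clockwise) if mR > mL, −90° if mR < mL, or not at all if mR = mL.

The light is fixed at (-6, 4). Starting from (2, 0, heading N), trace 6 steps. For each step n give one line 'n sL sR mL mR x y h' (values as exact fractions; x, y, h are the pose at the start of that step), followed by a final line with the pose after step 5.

n=0: pose=(2,0,N); sL=32/9, sR=160/109; mL=2768/981, mR=4208/981; mL+mR=64/9 → advance +1; mR−mL=160/109 → turn +1·90°
n=1: pose=(2,1,W); sL=80/37, sR=16/5; mL=104/185, mR=696/185; mL+mR=160/37 → advance +1; mR−mL=16/5 → turn +1·90°
n=2: pose=(1,1,S); sL=160/97, sR=160/41; mL=-1200/3977, mR=14320/3977; mL+mR=320/97 → advance +1; mR−mL=160/41 → turn +1·90°
n=3: pose=(1,0,E); sL=40/17, sR=8/5; mL=132/85, mR=268/85; mL+mR=80/17 → advance +1; mR−mL=8/5 → turn +1·90°
n=4: pose=(2,0,N); sL=32/9, sR=160/109; mL=2768/981, mR=4208/981; mL+mR=64/9 → advance +1; mR−mL=160/109 → turn +1·90°
n=5: pose=(2,1,W); sL=80/37, sR=16/5; mL=104/185, mR=696/185; mL+mR=160/37 → advance +1; mR−mL=16/5 → turn +1·90°

0 32/9 160/109 2768/981 4208/981 2 0 N
1 80/37 16/5 104/185 696/185 2 1 W
2 160/97 160/41 -1200/3977 14320/3977 1 1 S
3 40/17 8/5 132/85 268/85 1 0 E
4 32/9 160/109 2768/981 4208/981 2 0 N
5 80/37 16/5 104/185 696/185 2 1 W
final 1 1 S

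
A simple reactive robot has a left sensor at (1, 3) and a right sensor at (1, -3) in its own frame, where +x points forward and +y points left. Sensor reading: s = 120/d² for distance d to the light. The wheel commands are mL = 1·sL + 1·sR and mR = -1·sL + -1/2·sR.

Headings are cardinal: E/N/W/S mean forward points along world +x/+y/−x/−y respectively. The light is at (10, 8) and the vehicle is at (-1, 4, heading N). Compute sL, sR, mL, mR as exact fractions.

left sensor world pos  = (-4, 5); dL² = 205
right sensor world pos = (2, 5); dR² = 73
sL = 120/205 = 24/41
sR = 120/73 = 120/73
mL = 1·sL + 1·sR = 6672/2993
mR = -1·sL + -1/2·sR = -4212/2993

24/41 120/73 6672/2993 -4212/2993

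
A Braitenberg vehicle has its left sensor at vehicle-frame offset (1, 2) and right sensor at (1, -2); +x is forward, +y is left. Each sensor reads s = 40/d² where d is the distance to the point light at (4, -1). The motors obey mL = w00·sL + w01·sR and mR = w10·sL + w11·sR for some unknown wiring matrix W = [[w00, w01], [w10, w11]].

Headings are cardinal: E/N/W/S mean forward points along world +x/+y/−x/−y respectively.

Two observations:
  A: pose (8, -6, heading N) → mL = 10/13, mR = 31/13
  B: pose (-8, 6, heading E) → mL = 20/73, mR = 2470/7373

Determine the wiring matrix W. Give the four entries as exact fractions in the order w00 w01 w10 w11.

obs A: pose=(8,-6,N) → sL=2, sR=10/13, mL=10/13, mR=31/13
obs B: pose=(-8,6,E) → sL=20/101, sR=20/73, mL=20/73, mR=2470/7373
sensor matrix S = [[2, 10/13], [20/101, 20/73]]; det S = 37920/95849
solve [mL_A; mL_B] = S·[w00; w01] and [mR_A; mR_B] = S·[w10; w11]:
  w00 = 0, w01 = 1, w10 = 1, w11 = 1/2

0 1 1 1/2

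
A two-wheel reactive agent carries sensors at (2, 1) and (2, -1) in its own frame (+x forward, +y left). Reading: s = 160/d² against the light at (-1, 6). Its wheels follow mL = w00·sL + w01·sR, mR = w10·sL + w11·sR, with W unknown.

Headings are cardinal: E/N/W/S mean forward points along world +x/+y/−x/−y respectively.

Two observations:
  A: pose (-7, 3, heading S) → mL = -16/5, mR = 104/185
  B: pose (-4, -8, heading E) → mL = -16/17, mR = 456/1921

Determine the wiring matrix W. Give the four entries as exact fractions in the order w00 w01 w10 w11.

-1 0 -1/2 1

obs A: pose=(-7,3,S) → sL=16/5, sR=80/37, mL=-16/5, mR=104/185
obs B: pose=(-4,-8,E) → sL=16/17, sR=80/113, mL=-16/17, mR=456/1921
sensor matrix S = [[16/5, 80/37], [16/17, 80/113]]; det S = 16384/71077
solve [mL_A; mL_B] = S·[w00; w01] and [mR_A; mR_B] = S·[w10; w11]:
  w00 = -1, w01 = 0, w10 = -1/2, w11 = 1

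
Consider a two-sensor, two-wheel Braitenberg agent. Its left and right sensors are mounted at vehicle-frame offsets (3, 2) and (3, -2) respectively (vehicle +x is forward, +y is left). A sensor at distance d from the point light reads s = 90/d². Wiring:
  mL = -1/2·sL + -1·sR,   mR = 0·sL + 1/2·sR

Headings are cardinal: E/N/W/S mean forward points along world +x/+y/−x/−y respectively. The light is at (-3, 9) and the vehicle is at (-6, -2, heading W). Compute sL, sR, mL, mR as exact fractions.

left sensor world pos  = (-9, -4); dL² = 205
right sensor world pos = (-9, 0); dR² = 117
sL = 90/205 = 18/41
sR = 90/117 = 10/13
mL = -1/2·sL + -1·sR = -527/533
mR = 0·sL + 1/2·sR = 5/13

18/41 10/13 -527/533 5/13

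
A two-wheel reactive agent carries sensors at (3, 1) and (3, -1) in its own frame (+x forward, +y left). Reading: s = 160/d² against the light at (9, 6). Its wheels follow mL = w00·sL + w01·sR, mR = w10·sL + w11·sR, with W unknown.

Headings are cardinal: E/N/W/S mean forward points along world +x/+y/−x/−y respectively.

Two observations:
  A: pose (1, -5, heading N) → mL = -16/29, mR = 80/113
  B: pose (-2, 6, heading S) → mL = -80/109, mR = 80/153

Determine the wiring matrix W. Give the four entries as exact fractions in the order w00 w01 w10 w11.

obs A: pose=(1,-5,N) → sL=32/29, sR=160/113, mL=-16/29, mR=80/113
obs B: pose=(-2,6,S) → sL=160/109, sR=160/153, mL=-80/109, mR=80/153
sensor matrix S = [[32/29, 160/113], [160/109, 160/153]]; det S = -50524160/54650529
solve [mL_A; mL_B] = S·[w00; w01] and [mR_A; mR_B] = S·[w10; w11]:
  w00 = -1/2, w01 = 0, w10 = 0, w11 = 1/2

-1/2 0 0 1/2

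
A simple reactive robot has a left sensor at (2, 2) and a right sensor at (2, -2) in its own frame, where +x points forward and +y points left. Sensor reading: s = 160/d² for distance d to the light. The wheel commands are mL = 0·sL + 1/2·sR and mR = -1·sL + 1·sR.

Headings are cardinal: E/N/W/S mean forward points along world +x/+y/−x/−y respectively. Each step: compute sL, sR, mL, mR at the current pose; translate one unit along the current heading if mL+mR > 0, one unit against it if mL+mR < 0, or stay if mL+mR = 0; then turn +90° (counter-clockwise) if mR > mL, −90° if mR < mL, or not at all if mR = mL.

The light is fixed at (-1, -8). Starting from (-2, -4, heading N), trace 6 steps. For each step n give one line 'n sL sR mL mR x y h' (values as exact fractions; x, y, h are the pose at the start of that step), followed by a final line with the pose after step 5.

n=0: pose=(-2,-4,N); sL=32/9, sR=160/37; mL=80/37, mR=256/333; mL+mR=976/333 → advance +1; mR−mL=-464/333 → turn -1·90°
n=1: pose=(-2,-3,E); sL=16/5, sR=16; mL=8, mR=64/5; mL+mR=104/5 → advance +1; mR−mL=24/5 → turn +1·90°
n=2: pose=(-1,-3,N); sL=160/53, sR=160/53; mL=80/53, mR=0; mL+mR=80/53 → advance +1; mR−mL=-80/53 → turn -1·90°
n=3: pose=(-1,-2,E); sL=40/17, sR=8; mL=4, mR=96/17; mL+mR=164/17 → advance +1; mR−mL=28/17 → turn +1·90°
n=4: pose=(0,-2,N); sL=32/13, sR=160/73; mL=80/73, mR=-256/949; mL+mR=784/949 → advance +1; mR−mL=-1296/949 → turn -1·90°
n=5: pose=(0,-1,E); sL=16/9, sR=80/17; mL=40/17, mR=448/153; mL+mR=808/153 → advance +1; mR−mL=88/153 → turn +1·90°

0 32/9 160/37 80/37 256/333 -2 -4 N
1 16/5 16 8 64/5 -2 -3 E
2 160/53 160/53 80/53 0 -1 -3 N
3 40/17 8 4 96/17 -1 -2 E
4 32/13 160/73 80/73 -256/949 0 -2 N
5 16/9 80/17 40/17 448/153 0 -1 E
final 1 -1 N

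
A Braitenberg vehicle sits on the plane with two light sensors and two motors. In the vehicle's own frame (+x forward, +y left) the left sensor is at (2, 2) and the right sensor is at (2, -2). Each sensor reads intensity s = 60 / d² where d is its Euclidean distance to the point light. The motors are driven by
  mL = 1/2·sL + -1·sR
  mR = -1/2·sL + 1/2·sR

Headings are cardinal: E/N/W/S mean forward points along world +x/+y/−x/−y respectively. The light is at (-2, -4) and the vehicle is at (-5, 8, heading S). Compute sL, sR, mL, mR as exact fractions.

left sensor world pos  = (-3, 6); dL² = 101
right sensor world pos = (-7, 6); dR² = 125
sL = 60/101 = 60/101
sR = 60/125 = 12/25
mL = 1/2·sL + -1·sR = -462/2525
mR = -1/2·sL + 1/2·sR = -144/2525

60/101 12/25 -462/2525 -144/2525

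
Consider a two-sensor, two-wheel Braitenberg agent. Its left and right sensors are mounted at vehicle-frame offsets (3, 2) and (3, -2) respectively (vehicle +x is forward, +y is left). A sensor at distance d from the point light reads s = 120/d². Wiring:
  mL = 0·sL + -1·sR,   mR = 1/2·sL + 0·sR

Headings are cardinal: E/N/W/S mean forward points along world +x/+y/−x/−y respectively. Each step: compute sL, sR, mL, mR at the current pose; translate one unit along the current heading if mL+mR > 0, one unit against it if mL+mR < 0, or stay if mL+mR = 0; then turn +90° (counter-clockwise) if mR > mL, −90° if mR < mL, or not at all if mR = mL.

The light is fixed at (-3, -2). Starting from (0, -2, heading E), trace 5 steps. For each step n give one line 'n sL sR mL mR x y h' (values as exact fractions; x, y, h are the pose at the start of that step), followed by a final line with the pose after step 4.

0 3 3 -3 3/2 0 -2 E
1 40/3 24/5 -24/5 20/3 -1 -2 N
2 60 12 -12 30 -1 -1 W
3 120/13 24 -24 60/13 -2 -1 S
4 15/4 15/2 -15/2 15/8 -2 0 E
final -3 0 N

n=0: pose=(0,-2,E); sL=3, sR=3; mL=-3, mR=3/2; mL+mR=-3/2 → advance -1; mR−mL=9/2 → turn +1·90°
n=1: pose=(-1,-2,N); sL=40/3, sR=24/5; mL=-24/5, mR=20/3; mL+mR=28/15 → advance +1; mR−mL=172/15 → turn +1·90°
n=2: pose=(-1,-1,W); sL=60, sR=12; mL=-12, mR=30; mL+mR=18 → advance +1; mR−mL=42 → turn +1·90°
n=3: pose=(-2,-1,S); sL=120/13, sR=24; mL=-24, mR=60/13; mL+mR=-252/13 → advance -1; mR−mL=372/13 → turn +1·90°
n=4: pose=(-2,0,E); sL=15/4, sR=15/2; mL=-15/2, mR=15/8; mL+mR=-45/8 → advance -1; mR−mL=75/8 → turn +1·90°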